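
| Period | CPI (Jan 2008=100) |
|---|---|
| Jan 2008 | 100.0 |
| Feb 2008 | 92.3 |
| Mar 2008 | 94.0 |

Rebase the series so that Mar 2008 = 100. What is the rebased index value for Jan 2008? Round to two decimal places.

106.38

Rebased(Jan 2008) = 100.0 / 94.0 × 100 = 106.3830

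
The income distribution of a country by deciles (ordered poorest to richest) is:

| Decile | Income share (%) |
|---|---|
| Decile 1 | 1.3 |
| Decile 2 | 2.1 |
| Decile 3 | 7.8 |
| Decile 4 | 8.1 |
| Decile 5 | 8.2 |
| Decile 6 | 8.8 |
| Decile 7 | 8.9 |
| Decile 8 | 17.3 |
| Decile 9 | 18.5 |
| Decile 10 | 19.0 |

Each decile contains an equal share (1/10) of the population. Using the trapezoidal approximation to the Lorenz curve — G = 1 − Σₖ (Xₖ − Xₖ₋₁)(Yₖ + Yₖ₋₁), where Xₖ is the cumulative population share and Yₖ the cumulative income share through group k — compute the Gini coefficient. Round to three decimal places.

Cumulative income shares Yₖ: 0.0130, 0.0340, 0.1120, 0.1930, 0.2750, 0.3630, 0.4520, 0.6250, 0.8100, 1.0000
Σ (Xₖ−Xₖ₋₁)(Yₖ+Yₖ₋₁) = (1/10)(0.0130+0.0000) + (1/10)(0.0340+0.0130) + (1/10)(0.1120+0.0340) + (1/10)(0.1930+0.1120) + (1/10)(0.2750+0.1930) + (1/10)(0.3630+0.2750) + (1/10)(0.4520+0.3630) + (1/10)(0.6250+0.4520) + (1/10)(0.8100+0.6250) + (1/10)(1.0000+0.8100)
  = 0.0013 + 0.0047 + 0.0146 + 0.0305 + 0.0468 + 0.0638 + 0.0815 + 0.1077 + 0.1435 + 0.1810 = 0.6754
G = 1 − 0.6754 = 0.3246

0.325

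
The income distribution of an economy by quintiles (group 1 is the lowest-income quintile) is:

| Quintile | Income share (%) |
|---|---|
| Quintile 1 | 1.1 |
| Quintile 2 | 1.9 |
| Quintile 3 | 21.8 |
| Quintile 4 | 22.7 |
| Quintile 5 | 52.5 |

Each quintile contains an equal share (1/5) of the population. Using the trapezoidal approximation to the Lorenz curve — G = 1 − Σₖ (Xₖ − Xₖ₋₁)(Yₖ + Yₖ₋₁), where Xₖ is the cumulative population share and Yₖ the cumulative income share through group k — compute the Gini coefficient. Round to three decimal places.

0.494

Cumulative income shares Yₖ: 0.0110, 0.0300, 0.2480, 0.4750, 1.0000
Σ (Xₖ−Xₖ₋₁)(Yₖ+Yₖ₋₁) = (1/5)(0.0110+0.0000) + (1/5)(0.0300+0.0110) + (1/5)(0.2480+0.0300) + (1/5)(0.4750+0.2480) + (1/5)(1.0000+0.4750)
  = 0.0022 + 0.0082 + 0.0556 + 0.1446 + 0.2950 = 0.5056
G = 1 − 0.5056 = 0.4944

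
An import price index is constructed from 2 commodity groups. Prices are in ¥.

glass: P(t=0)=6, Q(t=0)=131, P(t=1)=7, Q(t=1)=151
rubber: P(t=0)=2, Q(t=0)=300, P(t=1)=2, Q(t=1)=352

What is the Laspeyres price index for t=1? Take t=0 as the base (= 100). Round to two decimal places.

Laspeyres price index uses base-period quantities as weights.
ΣP(t=1)·Q(t=0) = 7×131 + 2×300 = 917 + 600 = 1517
ΣP(t=0)·Q(t=0) = 6×131 + 2×300 = 786 + 600 = 1386
Index = 1517 / 1386 × 100 = 109.4517

109.45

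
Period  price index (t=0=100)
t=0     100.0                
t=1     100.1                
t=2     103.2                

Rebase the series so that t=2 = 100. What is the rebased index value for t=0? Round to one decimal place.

96.9

Rebased(t=0) = 100.0 / 103.2 × 100 = 96.8992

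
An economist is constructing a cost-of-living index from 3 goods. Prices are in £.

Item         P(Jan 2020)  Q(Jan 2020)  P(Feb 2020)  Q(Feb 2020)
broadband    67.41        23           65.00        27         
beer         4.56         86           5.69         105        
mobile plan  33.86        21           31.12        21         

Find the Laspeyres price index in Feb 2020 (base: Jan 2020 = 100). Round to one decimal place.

Laspeyres price index uses base-period quantities as weights.
ΣP(Feb 2020)·Q(Jan 2020) = 65.00×23 + 5.69×86 + 31.12×21 = 1495 + 489.34 + 653.52 = 2637.86
ΣP(Jan 2020)·Q(Jan 2020) = 67.41×23 + 4.56×86 + 33.86×21 = 1550.43 + 392.16 + 711.06 = 2653.65
Index = 2637.86 / 2653.65 × 100 = 99.4050

99.4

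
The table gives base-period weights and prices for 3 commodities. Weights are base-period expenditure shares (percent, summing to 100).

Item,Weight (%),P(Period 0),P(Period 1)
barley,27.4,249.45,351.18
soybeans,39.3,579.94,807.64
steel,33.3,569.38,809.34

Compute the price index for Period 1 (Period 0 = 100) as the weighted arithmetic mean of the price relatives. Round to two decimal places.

barley: 27.4 × (351.18/249.45) = 27.4 × 1.407817 = 38.5742
soybeans: 39.3 × (807.64/579.94) = 39.3 × 1.392627 = 54.7302
steel: 33.3 × (809.34/569.38) = 33.3 × 1.421441 = 47.3340
Index = Σ wᵢ·(p₁ᵢ/p₀ᵢ) = 38.5742 + 54.7302 + 47.3340 = 140.6384

140.64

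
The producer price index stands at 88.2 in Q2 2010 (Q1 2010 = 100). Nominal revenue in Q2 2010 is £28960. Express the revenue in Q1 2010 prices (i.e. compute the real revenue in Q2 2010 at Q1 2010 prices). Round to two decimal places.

32834.47

Real = Nominal ÷ (Index/100) = 28960 ÷ (88.2/100)
     = 28960 ÷ 0.882 = 32834.4671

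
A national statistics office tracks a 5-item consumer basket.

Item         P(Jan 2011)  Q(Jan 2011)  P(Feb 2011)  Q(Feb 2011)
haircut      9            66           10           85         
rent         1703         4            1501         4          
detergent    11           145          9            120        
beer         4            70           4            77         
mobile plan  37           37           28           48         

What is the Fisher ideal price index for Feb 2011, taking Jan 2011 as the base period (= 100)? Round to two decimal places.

87.24

Laspeyres component (base-period weights):
ΣP(Feb 2011)Q(Jan 2011) = 10×66 + 1501×4 + 9×145 + 4×70 + 28×37 = 660 + 6004 + 1305 + 280 + 1036 = 9285
ΣP(Jan 2011)Q(Jan 2011) = 9×66 + 1703×4 + 11×145 + 4×70 + 37×37 = 594 + 6812 + 1595 + 280 + 1369 = 10650
L = 9285 / 10650 × 100 = 87.1831
Paasche component (current-period weights):
ΣP(Feb 2011)Q(Feb 2011) = 10×85 + 1501×4 + 9×120 + 4×77 + 28×48 = 850 + 6004 + 1080 + 308 + 1344 = 9586
ΣP(Jan 2011)Q(Feb 2011) = 9×85 + 1703×4 + 11×120 + 4×77 + 37×48 = 765 + 6812 + 1320 + 308 + 1776 = 10981
P = 9586 / 10981 × 100 = 87.2962
Fisher = √(L × P) = √(87.1831 × 87.2962) = 87.2397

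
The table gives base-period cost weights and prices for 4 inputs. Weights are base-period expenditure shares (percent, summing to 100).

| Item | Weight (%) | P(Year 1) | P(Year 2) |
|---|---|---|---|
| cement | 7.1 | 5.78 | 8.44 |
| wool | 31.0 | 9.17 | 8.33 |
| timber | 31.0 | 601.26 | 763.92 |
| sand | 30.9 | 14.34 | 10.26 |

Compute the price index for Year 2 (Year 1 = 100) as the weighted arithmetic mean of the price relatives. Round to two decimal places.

cement: 7.1 × (8.44/5.78) = 7.1 × 1.460208 = 10.3675
wool: 31.0 × (8.33/9.17) = 31.0 × 0.908397 = 28.1603
timber: 31.0 × (763.92/601.26) = 31.0 × 1.270532 = 39.3865
sand: 30.9 × (10.26/14.34) = 30.9 × 0.715481 = 22.1084
Index = Σ wᵢ·(p₁ᵢ/p₀ᵢ) = 10.3675 + 28.1603 + 39.3865 + 22.1084 = 100.0226

100.02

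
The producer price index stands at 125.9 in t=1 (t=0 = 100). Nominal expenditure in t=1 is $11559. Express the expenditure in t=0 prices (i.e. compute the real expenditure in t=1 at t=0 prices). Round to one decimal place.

Real = Nominal ÷ (Index/100) = 11559 ÷ (125.9/100)
     = 11559 ÷ 1.259 = 9181.0961

9181.1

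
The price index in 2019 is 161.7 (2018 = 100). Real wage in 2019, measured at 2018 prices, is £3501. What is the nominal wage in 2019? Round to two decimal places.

5661.12

Nominal = Real × (Index/100) = 3501 × (161.7/100)
        = 3501 × 1.617 = 5661.1170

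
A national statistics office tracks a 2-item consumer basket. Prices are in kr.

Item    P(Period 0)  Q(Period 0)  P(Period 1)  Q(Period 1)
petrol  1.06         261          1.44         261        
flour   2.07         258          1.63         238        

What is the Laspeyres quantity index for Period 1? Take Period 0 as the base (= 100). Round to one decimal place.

94.9

Laspeyres quantity index uses base-period prices as weights.
ΣP(Period 0)·Q(Period 1) = 1.06×261 + 2.07×238 = 276.66 + 492.66 = 769.32
ΣP(Period 0)·Q(Period 0) = 1.06×261 + 2.07×258 = 276.66 + 534.06 = 810.72
Index = 769.32 / 810.72 × 100 = 94.8934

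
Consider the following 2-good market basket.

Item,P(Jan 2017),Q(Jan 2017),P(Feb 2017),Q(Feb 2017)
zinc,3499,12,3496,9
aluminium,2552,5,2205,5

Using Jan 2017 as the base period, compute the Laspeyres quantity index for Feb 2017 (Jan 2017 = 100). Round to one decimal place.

80.8

Laspeyres quantity index uses base-period prices as weights.
ΣP(Jan 2017)·Q(Feb 2017) = 3499×9 + 2552×5 = 31491 + 12760 = 44251
ΣP(Jan 2017)·Q(Jan 2017) = 3499×12 + 2552×5 = 41988 + 12760 = 54748
Index = 44251 / 54748 × 100 = 80.8267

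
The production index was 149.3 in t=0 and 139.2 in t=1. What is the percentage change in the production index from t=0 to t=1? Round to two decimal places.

-6.76%

Change = (139.2 − 149.3) / 149.3 × 100
       = -10.1 / 149.3 × 100 = -6.7649%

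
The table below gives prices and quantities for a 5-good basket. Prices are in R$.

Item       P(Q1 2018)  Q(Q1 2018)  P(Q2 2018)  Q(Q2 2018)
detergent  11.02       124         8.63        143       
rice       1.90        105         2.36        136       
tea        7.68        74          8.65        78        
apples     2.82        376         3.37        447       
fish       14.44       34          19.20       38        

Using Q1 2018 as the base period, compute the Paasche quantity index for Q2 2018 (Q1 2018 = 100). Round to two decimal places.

Paasche quantity index uses current-period prices as weights.
ΣP(Q2 2018)·Q(Q2 2018) = 8.63×143 + 2.36×136 + 8.65×78 + 3.37×447 + 19.20×38 = 1234.09 + 320.96 + 674.7 + 1506.39 + 729.6 = 4465.74
ΣP(Q2 2018)·Q(Q1 2018) = 8.63×124 + 2.36×105 + 8.65×74 + 3.37×376 + 19.20×34 = 1070.12 + 247.8 + 640.1 + 1267.12 + 652.8 = 3877.94
Index = 4465.74 / 3877.94 × 100 = 115.1575

115.16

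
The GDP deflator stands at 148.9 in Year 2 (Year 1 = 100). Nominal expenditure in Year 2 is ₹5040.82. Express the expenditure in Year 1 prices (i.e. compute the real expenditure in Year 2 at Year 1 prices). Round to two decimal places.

3385.37

Real = Nominal ÷ (Index/100) = 5040.82 ÷ (148.9/100)
     = 5040.82 ÷ 1.489 = 3385.3727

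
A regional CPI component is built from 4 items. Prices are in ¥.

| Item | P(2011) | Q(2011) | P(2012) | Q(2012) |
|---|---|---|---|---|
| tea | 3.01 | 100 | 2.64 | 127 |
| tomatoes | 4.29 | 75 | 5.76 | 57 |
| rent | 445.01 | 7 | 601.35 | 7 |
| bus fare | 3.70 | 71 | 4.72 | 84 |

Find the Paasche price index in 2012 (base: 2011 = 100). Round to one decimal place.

Paasche price index uses current-period quantities as weights.
ΣP(2012)·Q(2012) = 2.64×127 + 5.76×57 + 601.35×7 + 4.72×84 = 335.28 + 328.32 + 4209.45 + 396.48 = 5269.53
ΣP(2011)·Q(2012) = 3.01×127 + 4.29×57 + 445.01×7 + 3.70×84 = 382.27 + 244.53 + 3115.07 + 310.8 = 4052.67
Index = 5269.53 / 4052.67 × 100 = 130.0261

130.0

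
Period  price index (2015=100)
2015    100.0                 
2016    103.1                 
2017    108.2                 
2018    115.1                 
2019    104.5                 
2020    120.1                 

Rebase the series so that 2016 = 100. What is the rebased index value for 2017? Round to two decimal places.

Rebased(2017) = 108.2 / 103.1 × 100 = 104.9467

104.95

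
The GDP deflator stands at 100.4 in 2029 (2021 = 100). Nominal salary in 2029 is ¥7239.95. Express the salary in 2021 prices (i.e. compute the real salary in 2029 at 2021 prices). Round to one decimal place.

Real = Nominal ÷ (Index/100) = 7239.95 ÷ (100.4/100)
     = 7239.95 ÷ 1.004 = 7211.1056

7211.1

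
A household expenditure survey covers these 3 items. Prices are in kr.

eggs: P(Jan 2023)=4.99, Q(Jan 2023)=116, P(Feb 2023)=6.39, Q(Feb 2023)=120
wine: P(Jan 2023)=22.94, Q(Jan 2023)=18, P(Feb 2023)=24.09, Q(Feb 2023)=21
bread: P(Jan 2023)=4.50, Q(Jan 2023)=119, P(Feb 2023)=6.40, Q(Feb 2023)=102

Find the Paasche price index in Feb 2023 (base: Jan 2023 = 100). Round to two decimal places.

Paasche price index uses current-period quantities as weights.
ΣP(Feb 2023)·Q(Feb 2023) = 6.39×120 + 24.09×21 + 6.40×102 = 766.8 + 505.89 + 652.8 = 1925.49
ΣP(Jan 2023)·Q(Feb 2023) = 4.99×120 + 22.94×21 + 4.50×102 = 598.8 + 481.74 + 459 = 1539.54
Index = 1925.49 / 1539.54 × 100 = 125.0692

125.07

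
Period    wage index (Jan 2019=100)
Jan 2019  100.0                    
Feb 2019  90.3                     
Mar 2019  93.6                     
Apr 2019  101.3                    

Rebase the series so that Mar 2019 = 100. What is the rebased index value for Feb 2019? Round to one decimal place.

96.5

Rebased(Feb 2019) = 90.3 / 93.6 × 100 = 96.4744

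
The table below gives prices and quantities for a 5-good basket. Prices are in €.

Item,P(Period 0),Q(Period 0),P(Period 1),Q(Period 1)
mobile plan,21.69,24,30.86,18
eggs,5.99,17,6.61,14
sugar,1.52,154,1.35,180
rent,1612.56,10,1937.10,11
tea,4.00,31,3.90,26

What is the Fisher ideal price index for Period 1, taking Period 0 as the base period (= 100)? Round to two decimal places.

Laspeyres component (base-period weights):
ΣP(Period 1)Q(Period 0) = 30.86×24 + 6.61×17 + 1.35×154 + 1937.10×10 + 3.90×31 = 740.64 + 112.37 + 207.9 + 19371 + 120.9 = 20552.81
ΣP(Period 0)Q(Period 0) = 21.69×24 + 5.99×17 + 1.52×154 + 1612.56×10 + 4.00×31 = 520.56 + 101.83 + 234.08 + 16125.6 + 124 = 17106.07
L = 20552.81 / 17106.07 × 100 = 120.1492
Paasche component (current-period weights):
ΣP(Period 1)Q(Period 1) = 30.86×18 + 6.61×14 + 1.35×180 + 1937.10×11 + 3.90×26 = 555.48 + 92.54 + 243 + 21308.1 + 101.4 = 22300.52
ΣP(Period 0)Q(Period 1) = 21.69×18 + 5.99×14 + 1.52×180 + 1612.56×11 + 4.00×26 = 390.42 + 83.86 + 273.6 + 17738.16 + 104 = 18590.04
P = 22300.52 / 18590.04 × 100 = 119.9595
Fisher = √(L × P) = √(120.1492 × 119.9595) = 120.0543

120.05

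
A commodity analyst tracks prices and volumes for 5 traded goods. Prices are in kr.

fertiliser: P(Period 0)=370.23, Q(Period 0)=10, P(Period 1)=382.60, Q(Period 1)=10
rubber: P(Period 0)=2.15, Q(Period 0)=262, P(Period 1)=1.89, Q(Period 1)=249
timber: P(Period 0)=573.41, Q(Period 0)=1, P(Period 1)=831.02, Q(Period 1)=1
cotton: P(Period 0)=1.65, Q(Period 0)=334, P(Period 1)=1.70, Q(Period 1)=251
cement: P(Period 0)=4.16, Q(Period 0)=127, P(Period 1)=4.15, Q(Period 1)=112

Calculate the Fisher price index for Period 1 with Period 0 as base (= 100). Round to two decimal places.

105.66

Laspeyres component (base-period weights):
ΣP(Period 1)Q(Period 0) = 382.60×10 + 1.89×262 + 831.02×1 + 1.70×334 + 4.15×127 = 3826 + 495.18 + 831.02 + 567.8 + 527.05 = 6247.05
ΣP(Period 0)Q(Period 0) = 370.23×10 + 2.15×262 + 573.41×1 + 1.65×334 + 4.16×127 = 3702.3 + 563.3 + 573.41 + 551.1 + 528.32 = 5918.43
L = 6247.05 / 5918.43 × 100 = 105.5525
Paasche component (current-period weights):
ΣP(Period 1)Q(Period 1) = 382.60×10 + 1.89×249 + 831.02×1 + 1.70×251 + 4.15×112 = 3826 + 470.61 + 831.02 + 426.7 + 464.8 = 6019.13
ΣP(Period 0)Q(Period 1) = 370.23×10 + 2.15×249 + 573.41×1 + 1.65×251 + 4.16×112 = 3702.3 + 535.35 + 573.41 + 414.15 + 465.92 = 5691.13
P = 6019.13 / 5691.13 × 100 = 105.7634
Fisher = √(L × P) = √(105.5525 × 105.7634) = 105.6579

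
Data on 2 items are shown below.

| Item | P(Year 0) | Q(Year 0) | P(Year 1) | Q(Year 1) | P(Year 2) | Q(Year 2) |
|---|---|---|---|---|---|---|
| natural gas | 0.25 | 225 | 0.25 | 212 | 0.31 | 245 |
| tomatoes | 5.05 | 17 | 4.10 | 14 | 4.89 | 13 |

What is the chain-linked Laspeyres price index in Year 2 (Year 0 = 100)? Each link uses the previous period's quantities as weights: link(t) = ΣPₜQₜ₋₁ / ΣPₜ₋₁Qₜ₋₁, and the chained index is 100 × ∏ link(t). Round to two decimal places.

107.73

Link Year 0→Year 1:
ΣP(Year 1)Q(Year 0) = 0.25×225 + 4.10×17 = 56.25 + 69.7 = 125.95
ΣP(Year 0)Q(Year 0) = 0.25×225 + 5.05×17 = 56.25 + 85.85 = 142.1
link = 125.95/142.1 = 0.886348
Link Year 1→Year 2:
ΣP(Year 2)Q(Year 1) = 0.31×212 + 4.89×14 = 65.72 + 68.46 = 134.18
ΣP(Year 1)Q(Year 1) = 0.25×212 + 4.10×14 = 53 + 57.4 = 110.4
link = 134.18/110.4 = 1.215399
Chained index = 100 × 0.886348 × 1.215399 = 107.7266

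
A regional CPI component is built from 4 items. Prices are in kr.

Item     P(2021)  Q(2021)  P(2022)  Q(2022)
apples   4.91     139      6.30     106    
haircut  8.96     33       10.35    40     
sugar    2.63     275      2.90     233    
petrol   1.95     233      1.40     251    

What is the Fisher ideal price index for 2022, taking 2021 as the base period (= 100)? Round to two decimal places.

Laspeyres component (base-period weights):
ΣP(2022)Q(2021) = 6.30×139 + 10.35×33 + 2.90×275 + 1.40×233 = 875.7 + 341.55 + 797.5 + 326.2 = 2340.95
ΣP(2021)Q(2021) = 4.91×139 + 8.96×33 + 2.63×275 + 1.95×233 = 682.49 + 295.68 + 723.25 + 454.35 = 2155.77
L = 2340.95 / 2155.77 × 100 = 108.5900
Paasche component (current-period weights):
ΣP(2022)Q(2022) = 6.30×106 + 10.35×40 + 2.90×233 + 1.40×251 = 667.8 + 414 + 675.7 + 351.4 = 2108.9
ΣP(2021)Q(2022) = 4.91×106 + 8.96×40 + 2.63×233 + 1.95×251 = 520.46 + 358.4 + 612.79 + 489.45 = 1981.1
P = 2108.9 / 1981.1 × 100 = 106.4510
Fisher = √(L × P) = √(108.5900 × 106.4510) = 107.5151

107.52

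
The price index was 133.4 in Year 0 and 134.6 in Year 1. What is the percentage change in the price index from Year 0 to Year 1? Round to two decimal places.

Change = (134.6 − 133.4) / 133.4 × 100
       = 1.2 / 133.4 × 100 = 0.8996%

0.90%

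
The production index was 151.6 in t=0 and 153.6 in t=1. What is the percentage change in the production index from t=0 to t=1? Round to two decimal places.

1.32%

Change = (153.6 − 151.6) / 151.6 × 100
       = 2.0 / 151.6 × 100 = 1.3193%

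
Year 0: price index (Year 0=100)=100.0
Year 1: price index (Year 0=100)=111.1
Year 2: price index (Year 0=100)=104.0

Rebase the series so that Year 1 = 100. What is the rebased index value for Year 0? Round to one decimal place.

90.0

Rebased(Year 0) = 100.0 / 111.1 × 100 = 90.0090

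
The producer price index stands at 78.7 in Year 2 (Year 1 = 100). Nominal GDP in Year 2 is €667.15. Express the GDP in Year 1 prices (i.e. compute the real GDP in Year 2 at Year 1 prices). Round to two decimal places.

847.71

Real = Nominal ÷ (Index/100) = 667.15 ÷ (78.7/100)
     = 667.15 ÷ 0.787 = 847.7128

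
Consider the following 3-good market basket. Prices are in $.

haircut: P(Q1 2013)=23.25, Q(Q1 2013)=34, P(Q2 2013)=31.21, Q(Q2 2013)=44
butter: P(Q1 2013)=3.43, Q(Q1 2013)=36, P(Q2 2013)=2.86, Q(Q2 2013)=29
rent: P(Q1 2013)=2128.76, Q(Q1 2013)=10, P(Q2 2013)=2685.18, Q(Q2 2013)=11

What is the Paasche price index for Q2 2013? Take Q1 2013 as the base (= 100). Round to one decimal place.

126.3

Paasche price index uses current-period quantities as weights.
ΣP(Q2 2013)·Q(Q2 2013) = 31.21×44 + 2.86×29 + 2685.18×11 = 1373.24 + 82.94 + 29536.98 = 30993.16
ΣP(Q1 2013)·Q(Q2 2013) = 23.25×44 + 3.43×29 + 2128.76×11 = 1023 + 99.47 + 23416.36 = 24538.83
Index = 30993.16 / 24538.83 × 100 = 126.3025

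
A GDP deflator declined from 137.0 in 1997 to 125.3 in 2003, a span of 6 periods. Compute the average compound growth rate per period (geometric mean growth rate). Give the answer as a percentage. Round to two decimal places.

Growth factor = (125.3/137.0)^(1/6) = (0.914599)^(1/6) = 0.985232
Growth rate = 0.985232 − 1 = -0.014768 = -1.4768%

-1.48%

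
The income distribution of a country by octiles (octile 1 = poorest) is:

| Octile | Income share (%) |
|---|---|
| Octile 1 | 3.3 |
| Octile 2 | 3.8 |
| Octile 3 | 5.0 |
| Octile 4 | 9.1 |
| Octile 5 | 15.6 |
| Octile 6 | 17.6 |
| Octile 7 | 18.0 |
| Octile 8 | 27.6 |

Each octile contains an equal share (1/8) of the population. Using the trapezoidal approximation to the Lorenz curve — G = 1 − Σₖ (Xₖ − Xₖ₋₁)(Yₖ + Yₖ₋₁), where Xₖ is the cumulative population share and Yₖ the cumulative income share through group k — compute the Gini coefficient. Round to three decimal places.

0.357

Cumulative income shares Yₖ: 0.0330, 0.0710, 0.1210, 0.2120, 0.3680, 0.5440, 0.7240, 1.0000
Σ (Xₖ−Xₖ₋₁)(Yₖ+Yₖ₋₁) = (1/8)(0.0330+0.0000) + (1/8)(0.0710+0.0330) + (1/8)(0.1210+0.0710) + (1/8)(0.2120+0.1210) + (1/8)(0.3680+0.2120) + (1/8)(0.5440+0.3680) + (1/8)(0.7240+0.5440) + (1/8)(1.0000+0.7240)
  = 0.0041 + 0.0130 + 0.0240 + 0.0416 + 0.0725 + 0.1140 + 0.1585 + 0.2155 = 0.6432
G = 1 − 0.6432 = 0.3568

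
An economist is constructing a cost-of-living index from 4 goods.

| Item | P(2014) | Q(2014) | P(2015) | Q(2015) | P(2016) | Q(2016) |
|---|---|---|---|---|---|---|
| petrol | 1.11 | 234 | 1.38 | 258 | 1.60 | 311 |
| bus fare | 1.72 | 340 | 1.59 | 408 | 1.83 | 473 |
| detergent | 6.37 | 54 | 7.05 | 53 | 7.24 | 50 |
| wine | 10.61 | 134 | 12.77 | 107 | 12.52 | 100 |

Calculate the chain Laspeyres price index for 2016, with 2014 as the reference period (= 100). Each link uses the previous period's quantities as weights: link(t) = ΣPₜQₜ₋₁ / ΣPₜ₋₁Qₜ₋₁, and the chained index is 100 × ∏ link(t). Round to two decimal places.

118.91

Link 2014→2015:
ΣP(2015)Q(2014) = 1.38×234 + 1.59×340 + 7.05×54 + 12.77×134 = 322.92 + 540.6 + 380.7 + 1711.18 = 2955.4
ΣP(2014)Q(2014) = 1.11×234 + 1.72×340 + 6.37×54 + 10.61×134 = 259.74 + 584.8 + 343.98 + 1421.74 = 2610.26
link = 2955.4/2610.26 = 1.132224
Link 2015→2016:
ΣP(2016)Q(2015) = 1.60×258 + 1.83×408 + 7.24×53 + 12.52×107 = 412.8 + 746.64 + 383.72 + 1339.64 = 2882.8
ΣP(2015)Q(2015) = 1.38×258 + 1.59×408 + 7.05×53 + 12.77×107 = 356.04 + 648.72 + 373.65 + 1366.39 = 2744.8
link = 2882.8/2744.8 = 1.050277
Chained index = 100 × 1.132224 × 1.050277 = 118.9149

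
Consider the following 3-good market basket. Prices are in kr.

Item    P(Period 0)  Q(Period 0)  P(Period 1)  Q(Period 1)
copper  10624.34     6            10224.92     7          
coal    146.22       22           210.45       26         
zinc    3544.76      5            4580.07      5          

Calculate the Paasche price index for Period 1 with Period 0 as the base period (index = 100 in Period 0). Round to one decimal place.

Paasche price index uses current-period quantities as weights.
ΣP(Period 1)·Q(Period 1) = 10224.92×7 + 210.45×26 + 4580.07×5 = 71574.44 + 5471.7 + 22900.35 = 99946.49
ΣP(Period 0)·Q(Period 1) = 10624.34×7 + 146.22×26 + 3544.76×5 = 74370.38 + 3801.72 + 17723.8 = 95895.9
Index = 99946.49 / 95895.9 × 100 = 104.2239

104.2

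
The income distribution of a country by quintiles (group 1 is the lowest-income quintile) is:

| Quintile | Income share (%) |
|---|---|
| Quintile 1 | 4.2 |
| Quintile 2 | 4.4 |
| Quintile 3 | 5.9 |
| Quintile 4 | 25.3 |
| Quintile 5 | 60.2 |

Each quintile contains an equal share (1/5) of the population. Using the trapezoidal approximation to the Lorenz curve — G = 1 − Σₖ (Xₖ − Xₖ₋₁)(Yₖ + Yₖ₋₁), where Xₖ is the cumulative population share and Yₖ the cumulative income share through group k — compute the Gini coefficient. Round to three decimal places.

Cumulative income shares Yₖ: 0.0420, 0.0860, 0.1450, 0.3980, 1.0000
Σ (Xₖ−Xₖ₋₁)(Yₖ+Yₖ₋₁) = (1/5)(0.0420+0.0000) + (1/5)(0.0860+0.0420) + (1/5)(0.1450+0.0860) + (1/5)(0.3980+0.1450) + (1/5)(1.0000+0.3980)
  = 0.0084 + 0.0256 + 0.0462 + 0.1086 + 0.2796 = 0.4684
G = 1 − 0.4684 = 0.5316

0.532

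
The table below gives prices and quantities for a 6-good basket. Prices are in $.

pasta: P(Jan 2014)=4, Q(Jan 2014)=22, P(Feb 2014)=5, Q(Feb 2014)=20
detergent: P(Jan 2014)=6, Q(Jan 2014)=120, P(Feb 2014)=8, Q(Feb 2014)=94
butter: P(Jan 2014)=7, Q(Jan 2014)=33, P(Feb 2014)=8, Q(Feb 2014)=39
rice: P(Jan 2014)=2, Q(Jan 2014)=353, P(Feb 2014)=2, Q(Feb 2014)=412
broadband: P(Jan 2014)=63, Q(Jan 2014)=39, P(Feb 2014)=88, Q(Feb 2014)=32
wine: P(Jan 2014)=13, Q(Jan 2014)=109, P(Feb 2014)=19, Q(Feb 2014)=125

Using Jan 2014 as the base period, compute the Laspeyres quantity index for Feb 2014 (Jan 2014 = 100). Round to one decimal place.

Laspeyres quantity index uses base-period prices as weights.
ΣP(Jan 2014)·Q(Feb 2014) = 4×20 + 6×94 + 7×39 + 2×412 + 63×32 + 13×125 = 80 + 564 + 273 + 824 + 2016 + 1625 = 5382
ΣP(Jan 2014)·Q(Jan 2014) = 4×22 + 6×120 + 7×33 + 2×353 + 63×39 + 13×109 = 88 + 720 + 231 + 706 + 2457 + 1417 = 5619
Index = 5382 / 5619 × 100 = 95.7822

95.8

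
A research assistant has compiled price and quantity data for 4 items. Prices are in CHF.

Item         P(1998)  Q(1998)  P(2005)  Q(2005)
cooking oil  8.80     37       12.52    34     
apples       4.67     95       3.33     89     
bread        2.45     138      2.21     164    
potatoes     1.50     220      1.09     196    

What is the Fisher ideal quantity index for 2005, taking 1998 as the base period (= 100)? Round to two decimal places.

98.08

Laspeyres component (base-period weights):
ΣP(1998)Q(2005) = 8.80×34 + 4.67×89 + 2.45×164 + 1.50×196 = 299.2 + 415.63 + 401.8 + 294 = 1410.63
ΣP(1998)Q(1998) = 8.80×37 + 4.67×95 + 2.45×138 + 1.50×220 = 325.6 + 443.65 + 338.1 + 330 = 1437.35
L = 1410.63 / 1437.35 × 100 = 98.1410
Paasche component (current-period weights):
ΣP(2005)Q(2005) = 12.52×34 + 3.33×89 + 2.21×164 + 1.09×196 = 425.68 + 296.37 + 362.44 + 213.64 = 1298.13
ΣP(2005)Q(1998) = 12.52×37 + 3.33×95 + 2.21×138 + 1.09×220 = 463.24 + 316.35 + 304.98 + 239.8 = 1324.37
P = 1298.13 / 1324.37 × 100 = 98.0187
Fisher = √(L × P) = √(98.1410 × 98.0187) = 98.0798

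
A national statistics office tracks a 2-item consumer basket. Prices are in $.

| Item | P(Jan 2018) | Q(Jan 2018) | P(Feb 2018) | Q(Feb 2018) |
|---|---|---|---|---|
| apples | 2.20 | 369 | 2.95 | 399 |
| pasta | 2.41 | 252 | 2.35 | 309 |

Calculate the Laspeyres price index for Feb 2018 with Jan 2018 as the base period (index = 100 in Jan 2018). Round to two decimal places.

Laspeyres price index uses base-period quantities as weights.
ΣP(Feb 2018)·Q(Jan 2018) = 2.95×369 + 2.35×252 = 1088.55 + 592.2 = 1680.75
ΣP(Jan 2018)·Q(Jan 2018) = 2.20×369 + 2.41×252 = 811.8 + 607.32 = 1419.12
Index = 1680.75 / 1419.12 × 100 = 118.4361

118.44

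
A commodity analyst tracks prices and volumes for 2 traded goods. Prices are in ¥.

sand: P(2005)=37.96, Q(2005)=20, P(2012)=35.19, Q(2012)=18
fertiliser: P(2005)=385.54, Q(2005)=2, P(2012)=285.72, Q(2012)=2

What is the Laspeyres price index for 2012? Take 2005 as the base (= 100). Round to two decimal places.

Laspeyres price index uses base-period quantities as weights.
ΣP(2012)·Q(2005) = 35.19×20 + 285.72×2 = 703.8 + 571.44 = 1275.24
ΣP(2005)·Q(2005) = 37.96×20 + 385.54×2 = 759.2 + 771.08 = 1530.28
Index = 1275.24 / 1530.28 × 100 = 83.3338

83.33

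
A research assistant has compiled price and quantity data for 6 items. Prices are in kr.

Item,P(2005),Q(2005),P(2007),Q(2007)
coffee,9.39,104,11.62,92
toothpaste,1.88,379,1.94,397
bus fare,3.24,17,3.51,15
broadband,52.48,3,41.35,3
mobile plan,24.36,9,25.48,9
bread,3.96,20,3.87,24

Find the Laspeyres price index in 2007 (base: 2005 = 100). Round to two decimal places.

Laspeyres price index uses base-period quantities as weights.
ΣP(2007)·Q(2005) = 11.62×104 + 1.94×379 + 3.51×17 + 41.35×3 + 25.48×9 + 3.87×20 = 1208.48 + 735.26 + 59.67 + 124.05 + 229.32 + 77.4 = 2434.18
ΣP(2005)·Q(2005) = 9.39×104 + 1.88×379 + 3.24×17 + 52.48×3 + 24.36×9 + 3.96×20 = 976.56 + 712.52 + 55.08 + 157.44 + 219.24 + 79.2 = 2200.04
Index = 2434.18 / 2200.04 × 100 = 110.6425

110.64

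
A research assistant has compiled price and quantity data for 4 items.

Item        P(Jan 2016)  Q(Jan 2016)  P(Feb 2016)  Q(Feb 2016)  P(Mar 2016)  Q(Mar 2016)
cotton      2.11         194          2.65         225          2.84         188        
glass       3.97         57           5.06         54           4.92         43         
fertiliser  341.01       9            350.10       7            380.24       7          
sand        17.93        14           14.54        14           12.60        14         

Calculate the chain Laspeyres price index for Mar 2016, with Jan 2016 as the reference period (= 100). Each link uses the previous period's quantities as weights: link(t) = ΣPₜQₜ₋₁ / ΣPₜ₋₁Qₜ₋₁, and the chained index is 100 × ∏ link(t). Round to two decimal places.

111.62

Link Jan 2016→Feb 2016:
ΣP(Feb 2016)Q(Jan 2016) = 2.65×194 + 5.06×57 + 350.10×9 + 14.54×14 = 514.1 + 288.42 + 3150.9 + 203.56 = 4156.98
ΣP(Jan 2016)Q(Jan 2016) = 2.11×194 + 3.97×57 + 341.01×9 + 17.93×14 = 409.34 + 226.29 + 3069.09 + 251.02 = 3955.74
link = 4156.98/3955.74 = 1.050873
Link Feb 2016→Mar 2016:
ΣP(Mar 2016)Q(Feb 2016) = 2.84×225 + 4.92×54 + 380.24×7 + 12.60×14 = 639 + 265.68 + 2661.68 + 176.4 = 3742.76
ΣP(Feb 2016)Q(Feb 2016) = 2.65×225 + 5.06×54 + 350.10×7 + 14.54×14 = 596.25 + 273.24 + 2450.7 + 203.56 = 3523.75
link = 3742.76/3523.75 = 1.062153
Chained index = 100 × 1.050873 × 1.062153 = 111.6187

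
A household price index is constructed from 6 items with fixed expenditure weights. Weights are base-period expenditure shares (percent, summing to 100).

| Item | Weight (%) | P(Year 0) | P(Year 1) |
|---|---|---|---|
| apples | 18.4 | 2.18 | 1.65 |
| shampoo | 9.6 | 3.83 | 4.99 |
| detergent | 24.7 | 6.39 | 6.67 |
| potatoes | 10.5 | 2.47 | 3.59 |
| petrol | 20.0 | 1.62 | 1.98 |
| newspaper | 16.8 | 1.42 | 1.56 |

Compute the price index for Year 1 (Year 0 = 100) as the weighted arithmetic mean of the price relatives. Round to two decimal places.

apples: 18.4 × (1.65/2.18) = 18.4 × 0.756881 = 13.9266
shampoo: 9.6 × (4.99/3.83) = 9.6 × 1.302872 = 12.5076
detergent: 24.7 × (6.67/6.39) = 24.7 × 1.043818 = 25.7823
potatoes: 10.5 × (3.59/2.47) = 10.5 × 1.453441 = 15.2611
petrol: 20.0 × (1.98/1.62) = 20.0 × 1.222222 = 24.4444
newspaper: 16.8 × (1.56/1.42) = 16.8 × 1.098592 = 18.4563
Index = Σ wᵢ·(p₁ᵢ/p₀ᵢ) = 13.9266 + 12.5076 + 25.7823 + 15.2611 + 24.4444 + 18.4563 = 110.3784

110.38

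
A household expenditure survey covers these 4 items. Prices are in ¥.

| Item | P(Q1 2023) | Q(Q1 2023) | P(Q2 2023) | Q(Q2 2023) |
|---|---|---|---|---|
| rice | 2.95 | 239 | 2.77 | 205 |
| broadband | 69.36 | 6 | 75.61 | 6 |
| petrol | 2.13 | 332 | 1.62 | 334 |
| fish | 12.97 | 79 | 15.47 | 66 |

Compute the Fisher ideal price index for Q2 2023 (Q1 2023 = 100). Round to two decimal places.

100.30

Laspeyres component (base-period weights):
ΣP(Q2 2023)Q(Q1 2023) = 2.77×239 + 75.61×6 + 1.62×332 + 15.47×79 = 662.03 + 453.66 + 537.84 + 1222.13 = 2875.66
ΣP(Q1 2023)Q(Q1 2023) = 2.95×239 + 69.36×6 + 2.13×332 + 12.97×79 = 705.05 + 416.16 + 707.16 + 1024.63 = 2853
L = 2875.66 / 2853 × 100 = 100.7943
Paasche component (current-period weights):
ΣP(Q2 2023)Q(Q2 2023) = 2.77×205 + 75.61×6 + 1.62×334 + 15.47×66 = 567.85 + 453.66 + 541.08 + 1021.02 = 2583.61
ΣP(Q1 2023)Q(Q2 2023) = 2.95×205 + 69.36×6 + 2.13×334 + 12.97×66 = 604.75 + 416.16 + 711.42 + 856.02 = 2588.35
P = 2583.61 / 2588.35 × 100 = 99.8169
Fisher = √(L × P) = √(100.7943 × 99.8169) = 100.3044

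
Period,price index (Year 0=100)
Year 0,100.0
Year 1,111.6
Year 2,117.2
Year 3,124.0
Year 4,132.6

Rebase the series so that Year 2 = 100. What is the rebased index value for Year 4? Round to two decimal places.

Rebased(Year 4) = 132.6 / 117.2 × 100 = 113.1399

113.14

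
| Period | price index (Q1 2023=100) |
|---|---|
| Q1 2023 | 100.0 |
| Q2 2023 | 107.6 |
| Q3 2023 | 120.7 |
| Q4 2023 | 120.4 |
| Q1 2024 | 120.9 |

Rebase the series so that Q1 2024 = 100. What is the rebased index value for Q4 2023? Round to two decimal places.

Rebased(Q4 2023) = 120.4 / 120.9 × 100 = 99.5864

99.59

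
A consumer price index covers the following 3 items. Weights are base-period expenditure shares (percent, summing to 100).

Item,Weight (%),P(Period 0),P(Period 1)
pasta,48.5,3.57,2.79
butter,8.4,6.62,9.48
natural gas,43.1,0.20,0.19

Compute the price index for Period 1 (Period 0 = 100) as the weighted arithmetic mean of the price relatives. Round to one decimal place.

pasta: 48.5 × (2.79/3.57) = 48.5 × 0.781513 = 37.9034
butter: 8.4 × (9.48/6.62) = 8.4 × 1.432024 = 12.0290
natural gas: 43.1 × (0.19/0.20) = 43.1 × 0.950000 = 40.9450
Index = Σ wᵢ·(p₁ᵢ/p₀ᵢ) = 37.9034 + 12.0290 + 40.9450 = 90.8774

90.9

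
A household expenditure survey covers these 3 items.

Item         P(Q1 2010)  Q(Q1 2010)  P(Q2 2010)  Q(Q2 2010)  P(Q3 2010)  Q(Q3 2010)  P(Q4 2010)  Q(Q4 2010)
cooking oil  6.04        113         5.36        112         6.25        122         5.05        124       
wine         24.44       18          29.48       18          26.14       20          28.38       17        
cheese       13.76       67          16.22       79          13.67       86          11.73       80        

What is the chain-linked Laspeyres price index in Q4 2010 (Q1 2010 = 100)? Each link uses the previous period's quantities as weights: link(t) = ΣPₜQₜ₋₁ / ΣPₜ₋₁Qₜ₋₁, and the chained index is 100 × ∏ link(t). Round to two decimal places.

90.38

Link Q1 2010→Q2 2010:
ΣP(Q2 2010)Q(Q1 2010) = 5.36×113 + 29.48×18 + 16.22×67 = 605.68 + 530.64 + 1086.74 = 2223.06
ΣP(Q1 2010)Q(Q1 2010) = 6.04×113 + 24.44×18 + 13.76×67 = 682.52 + 439.92 + 921.92 = 2044.36
link = 2223.06/2044.36 = 1.087411
Link Q2 2010→Q3 2010:
ΣP(Q3 2010)Q(Q2 2010) = 6.25×112 + 26.14×18 + 13.67×79 = 700 + 470.52 + 1079.93 = 2250.45
ΣP(Q2 2010)Q(Q2 2010) = 5.36×112 + 29.48×18 + 16.22×79 = 600.32 + 530.64 + 1281.38 = 2412.34
link = 2250.45/2412.34 = 0.932891
Link Q3 2010→Q4 2010:
ΣP(Q4 2010)Q(Q3 2010) = 5.05×122 + 28.38×20 + 11.73×86 = 616.1 + 567.6 + 1008.78 = 2192.48
ΣP(Q3 2010)Q(Q3 2010) = 6.25×122 + 26.14×20 + 13.67×86 = 762.5 + 522.8 + 1175.62 = 2460.92
link = 2192.48/2460.92 = 0.890919
Chained index = 100 × 1.087411 × 0.932891 × 0.890919 = 90.3780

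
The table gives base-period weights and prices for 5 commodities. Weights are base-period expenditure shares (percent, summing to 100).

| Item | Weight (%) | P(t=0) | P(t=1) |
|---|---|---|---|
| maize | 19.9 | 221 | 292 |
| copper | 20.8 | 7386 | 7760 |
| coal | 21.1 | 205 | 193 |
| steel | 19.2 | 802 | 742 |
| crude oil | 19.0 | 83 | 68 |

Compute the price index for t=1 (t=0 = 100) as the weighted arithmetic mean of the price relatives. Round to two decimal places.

maize: 19.9 × (292/221) = 19.9 × 1.321267 = 26.2932
copper: 20.8 × (7760/7386) = 20.8 × 1.050636 = 21.8532
coal: 21.1 × (193/205) = 21.1 × 0.941463 = 19.8649
steel: 19.2 × (742/802) = 19.2 × 0.925187 = 17.7636
crude oil: 19.0 × (68/83) = 19.0 × 0.819277 = 15.5663
Index = Σ wᵢ·(p₁ᵢ/p₀ᵢ) = 26.2932 + 21.8532 + 19.8649 + 17.7636 + 15.5663 = 101.3412

101.34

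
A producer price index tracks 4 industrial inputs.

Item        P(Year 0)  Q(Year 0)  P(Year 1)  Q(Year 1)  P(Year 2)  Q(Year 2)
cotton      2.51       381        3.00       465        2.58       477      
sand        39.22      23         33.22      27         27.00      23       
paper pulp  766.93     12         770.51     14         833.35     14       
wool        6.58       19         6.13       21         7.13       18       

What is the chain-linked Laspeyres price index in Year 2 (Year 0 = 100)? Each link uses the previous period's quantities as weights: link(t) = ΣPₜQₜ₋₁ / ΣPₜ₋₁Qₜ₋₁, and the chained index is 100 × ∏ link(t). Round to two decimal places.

Link Year 0→Year 1:
ΣP(Year 1)Q(Year 0) = 3.00×381 + 33.22×23 + 770.51×12 + 6.13×19 = 1143 + 764.06 + 9246.12 + 116.47 = 11269.65
ΣP(Year 0)Q(Year 0) = 2.51×381 + 39.22×23 + 766.93×12 + 6.58×19 = 956.31 + 902.06 + 9203.16 + 125.02 = 11186.55
link = 11269.65/11186.55 = 1.007429
Link Year 1→Year 2:
ΣP(Year 2)Q(Year 1) = 2.58×465 + 27.00×27 + 833.35×14 + 7.13×21 = 1199.7 + 729 + 11666.9 + 149.73 = 13745.33
ΣP(Year 1)Q(Year 1) = 3.00×465 + 33.22×27 + 770.51×14 + 6.13×21 = 1395 + 896.94 + 10787.14 + 128.73 = 13207.81
link = 13745.33/13207.81 = 1.040697
Chained index = 100 × 1.007429 × 1.040697 = 104.8428

104.84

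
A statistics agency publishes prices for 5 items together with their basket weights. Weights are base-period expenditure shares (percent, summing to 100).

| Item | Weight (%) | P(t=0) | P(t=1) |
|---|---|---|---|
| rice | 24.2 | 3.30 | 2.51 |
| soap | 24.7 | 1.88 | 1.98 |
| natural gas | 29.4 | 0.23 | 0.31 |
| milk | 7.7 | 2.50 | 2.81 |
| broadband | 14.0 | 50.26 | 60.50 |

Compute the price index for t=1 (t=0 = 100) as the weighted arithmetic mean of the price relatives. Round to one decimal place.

rice: 24.2 × (2.51/3.30) = 24.2 × 0.760606 = 18.4067
soap: 24.7 × (1.98/1.88) = 24.7 × 1.053191 = 26.0138
natural gas: 29.4 × (0.31/0.23) = 29.4 × 1.347826 = 39.6261
milk: 7.7 × (2.81/2.50) = 7.7 × 1.124000 = 8.6548
broadband: 14.0 × (60.50/50.26) = 14.0 × 1.203741 = 16.8524
Index = Σ wᵢ·(p₁ᵢ/p₀ᵢ) = 18.4067 + 26.0138 + 39.6261 + 8.6548 + 16.8524 = 109.5538

109.6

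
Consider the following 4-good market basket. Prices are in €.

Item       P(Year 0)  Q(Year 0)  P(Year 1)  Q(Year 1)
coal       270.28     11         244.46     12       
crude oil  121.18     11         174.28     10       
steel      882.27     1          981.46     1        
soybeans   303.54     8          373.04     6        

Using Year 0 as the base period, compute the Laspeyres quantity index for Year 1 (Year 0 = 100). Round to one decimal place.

94.0

Laspeyres quantity index uses base-period prices as weights.
ΣP(Year 0)·Q(Year 1) = 270.28×12 + 121.18×10 + 882.27×1 + 303.54×6 = 3243.36 + 1211.8 + 882.27 + 1821.24 = 7158.67
ΣP(Year 0)·Q(Year 0) = 270.28×11 + 121.18×11 + 882.27×1 + 303.54×8 = 2973.08 + 1332.98 + 882.27 + 2428.32 = 7616.65
Index = 7158.67 / 7616.65 × 100 = 93.9871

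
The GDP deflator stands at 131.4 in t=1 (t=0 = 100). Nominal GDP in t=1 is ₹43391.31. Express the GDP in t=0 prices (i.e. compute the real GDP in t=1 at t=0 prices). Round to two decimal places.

33022.31

Real = Nominal ÷ (Index/100) = 43391.31 ÷ (131.4/100)
     = 43391.31 ÷ 1.314 = 33022.3059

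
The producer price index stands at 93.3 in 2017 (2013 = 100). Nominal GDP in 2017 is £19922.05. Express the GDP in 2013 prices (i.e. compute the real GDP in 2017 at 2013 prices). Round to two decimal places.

Real = Nominal ÷ (Index/100) = 19922.05 ÷ (93.3/100)
     = 19922.05 ÷ 0.933 = 21352.6795

21352.68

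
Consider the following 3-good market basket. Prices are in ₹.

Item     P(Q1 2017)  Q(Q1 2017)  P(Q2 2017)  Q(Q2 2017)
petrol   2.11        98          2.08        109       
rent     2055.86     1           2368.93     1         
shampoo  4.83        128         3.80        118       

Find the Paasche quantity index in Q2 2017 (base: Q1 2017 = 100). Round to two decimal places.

Paasche quantity index uses current-period prices as weights.
ΣP(Q2 2017)·Q(Q2 2017) = 2.08×109 + 2368.93×1 + 3.80×118 = 226.72 + 2368.93 + 448.4 = 3044.05
ΣP(Q2 2017)·Q(Q1 2017) = 2.08×98 + 2368.93×1 + 3.80×128 = 203.84 + 2368.93 + 486.4 = 3059.17
Index = 3044.05 / 3059.17 × 100 = 99.5057

99.51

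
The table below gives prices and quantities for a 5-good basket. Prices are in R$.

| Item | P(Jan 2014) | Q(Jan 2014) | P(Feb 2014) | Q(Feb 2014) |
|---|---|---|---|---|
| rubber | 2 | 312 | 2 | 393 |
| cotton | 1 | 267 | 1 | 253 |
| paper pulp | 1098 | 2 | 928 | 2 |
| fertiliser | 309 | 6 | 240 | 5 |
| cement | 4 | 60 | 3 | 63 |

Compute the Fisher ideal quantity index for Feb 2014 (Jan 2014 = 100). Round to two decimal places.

Laspeyres component (base-period weights):
ΣP(Jan 2014)Q(Feb 2014) = 2×393 + 1×253 + 1098×2 + 309×5 + 4×63 = 786 + 253 + 2196 + 1545 + 252 = 5032
ΣP(Jan 2014)Q(Jan 2014) = 2×312 + 1×267 + 1098×2 + 309×6 + 4×60 = 624 + 267 + 2196 + 1854 + 240 = 5181
L = 5032 / 5181 × 100 = 97.1241
Paasche component (current-period weights):
ΣP(Feb 2014)Q(Feb 2014) = 2×393 + 1×253 + 928×2 + 240×5 + 3×63 = 786 + 253 + 1856 + 1200 + 189 = 4284
ΣP(Feb 2014)Q(Jan 2014) = 2×312 + 1×267 + 928×2 + 240×6 + 3×60 = 624 + 267 + 1856 + 1440 + 180 = 4367
P = 4284 / 4367 × 100 = 98.0994
Fisher = √(L × P) = √(97.1241 × 98.0994) = 97.6105

97.61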